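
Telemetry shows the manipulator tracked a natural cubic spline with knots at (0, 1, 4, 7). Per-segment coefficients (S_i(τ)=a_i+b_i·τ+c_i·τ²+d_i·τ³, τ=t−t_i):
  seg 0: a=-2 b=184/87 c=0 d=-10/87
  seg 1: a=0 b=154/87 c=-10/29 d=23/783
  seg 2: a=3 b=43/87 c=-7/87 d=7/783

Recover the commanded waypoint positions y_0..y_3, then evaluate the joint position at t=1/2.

y_0=-2 y_1=0 y_2=3 y_3=4
S(1/2) = -111/116

y_0 = S_0(0) = a_0 = -2
y_1 = S_1(0) = a_1 = 0
y_2 = S_2(0) = a_2 = 3
y_3 = S_2(3) = 4
t_q=1/2 is in segment 0 (τ=1/2); S_0(τ)=-111/116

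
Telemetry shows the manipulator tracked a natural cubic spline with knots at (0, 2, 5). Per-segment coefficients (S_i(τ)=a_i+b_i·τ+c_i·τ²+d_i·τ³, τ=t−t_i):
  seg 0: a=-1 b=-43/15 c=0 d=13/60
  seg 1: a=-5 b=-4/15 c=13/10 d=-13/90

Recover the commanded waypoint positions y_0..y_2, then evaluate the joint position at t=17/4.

y_0 = S_0(0) = a_0 = -1
y_1 = S_1(0) = a_1 = -5
y_2 = S_1(3) = 2
t_q=17/4 is in segment 1 (τ=9/4); S_1(τ)=-85/128

y_0=-1 y_1=-5 y_2=2
S(17/4) = -85/128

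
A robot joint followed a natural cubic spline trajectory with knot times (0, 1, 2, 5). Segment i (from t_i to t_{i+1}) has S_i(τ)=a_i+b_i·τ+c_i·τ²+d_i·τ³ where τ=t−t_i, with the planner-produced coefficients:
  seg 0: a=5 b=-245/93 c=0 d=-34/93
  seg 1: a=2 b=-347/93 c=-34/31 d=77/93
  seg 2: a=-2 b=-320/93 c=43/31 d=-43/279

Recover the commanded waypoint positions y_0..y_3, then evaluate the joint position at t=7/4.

y_0 = S_0(0) = a_0 = 5
y_1 = S_1(0) = a_1 = 2
y_2 = S_2(0) = a_2 = -2
y_3 = S_2(3) = -4
t_q=7/4 is in segment 1 (τ=3/4); S_1(τ)=-2115/1984

y_0=5 y_1=2 y_2=-2 y_3=-4
S(7/4) = -2115/1984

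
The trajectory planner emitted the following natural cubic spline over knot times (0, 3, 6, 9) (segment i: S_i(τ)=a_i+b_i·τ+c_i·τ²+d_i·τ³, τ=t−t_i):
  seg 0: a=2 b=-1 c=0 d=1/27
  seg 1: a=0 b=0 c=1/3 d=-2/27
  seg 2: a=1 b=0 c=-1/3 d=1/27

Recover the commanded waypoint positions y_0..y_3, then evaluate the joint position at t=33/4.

y_0=2 y_1=0 y_2=1 y_3=-1
S(33/4) = -17/64

y_0 = S_0(0) = a_0 = 2
y_1 = S_1(0) = a_1 = 0
y_2 = S_2(0) = a_2 = 1
y_3 = S_2(3) = -1
t_q=33/4 is in segment 2 (τ=9/4); S_2(τ)=-17/64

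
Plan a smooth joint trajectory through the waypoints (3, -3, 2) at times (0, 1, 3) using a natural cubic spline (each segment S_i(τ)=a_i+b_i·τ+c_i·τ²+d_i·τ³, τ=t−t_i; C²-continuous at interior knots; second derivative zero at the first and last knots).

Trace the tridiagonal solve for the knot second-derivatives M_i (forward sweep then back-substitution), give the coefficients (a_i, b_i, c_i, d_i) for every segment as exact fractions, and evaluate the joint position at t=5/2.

  seg 0: a=3 b=-89/12 c=0 d=17/12
  seg 1: a=-3 b=-19/6 c=17/4 d=-17/24
S(5/2) = -37/64

Δ: Δ0=-6, Δ1=5/2
row 1: diag=6, rhs=51; c'=1/3, d'=17/2
back: M1=17/2
M: M0=0, M1=17/2, M2=0
seg 0: a=3, c=M0/2=0, d=(M1−M0)/(6·1)=17/12, b=Δ0−h0·(2M0+M1)/6=-89/12
seg 1: a=-3, c=M1/2=17/4, d=(M2−M1)/(6·2)=-17/24, b=Δ1−h1·(2M1+M2)/6=-19/6
t_q=5/2 → seg 1, τ=3/2; S=-3+-19/6·τ+17/4·τ²+-17/24·τ³=-37/64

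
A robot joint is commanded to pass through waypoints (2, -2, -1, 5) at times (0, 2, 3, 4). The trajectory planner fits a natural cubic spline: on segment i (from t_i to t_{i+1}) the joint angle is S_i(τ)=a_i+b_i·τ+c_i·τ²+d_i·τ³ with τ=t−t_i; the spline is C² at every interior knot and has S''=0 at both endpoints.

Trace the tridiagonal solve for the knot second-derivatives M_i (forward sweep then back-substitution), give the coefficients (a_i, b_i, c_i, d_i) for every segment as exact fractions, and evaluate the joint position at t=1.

Δ: Δ0=-2, Δ1=1, Δ2=6
row 1: diag=6, rhs=18; c'=1/6, d'=3
row 2: denom=4−1·1/6=23/6; d'=(30−1·3)/(23/6)=162/23
back: M2=162/23
back: M1=3−1/6·162/23=42/23
M: M0=0, M1=42/23, M2=162/23, M3=0
seg 0: a=2, c=M0/2=0, d=(M1−M0)/(6·2)=7/46, b=Δ0−h0·(2M0+M1)/6=-60/23
seg 1: a=-2, c=M1/2=21/23, d=(M2−M1)/(6·1)=20/23, b=Δ1−h1·(2M1+M2)/6=-18/23
seg 2: a=-1, c=M2/2=81/23, d=(M3−M2)/(6·1)=-27/23, b=Δ2−h2·(2M2+M3)/6=84/23
t_q=1 → seg 0, τ=1; S=2+-60/23·τ+0·τ²+7/46·τ³=-21/46

  seg 0: a=2 b=-60/23 c=0 d=7/46
  seg 1: a=-2 b=-18/23 c=21/23 d=20/23
  seg 2: a=-1 b=84/23 c=81/23 d=-27/23
S(1) = -21/46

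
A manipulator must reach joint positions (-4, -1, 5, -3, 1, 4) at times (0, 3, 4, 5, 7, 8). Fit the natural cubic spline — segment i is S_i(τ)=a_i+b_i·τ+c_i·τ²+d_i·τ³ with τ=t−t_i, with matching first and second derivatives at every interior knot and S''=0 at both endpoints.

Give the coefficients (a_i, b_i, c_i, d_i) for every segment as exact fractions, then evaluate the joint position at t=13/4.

  seg 0: a=-4 b=-601/236 c=0 d=93/236
  seg 1: a=-1 b=955/118 c=837/236 d=-1331/236
  seg 2: a=5 b=-409/236 c=-789/59 d=1677/236
  seg 3: a=-3 b=-845/118 c=1875/236 d=-397/236
  seg 4: a=1 b=523/118 c=-507/236 d=169/236
S(13/4) = 17473/15104

Δ: Δ0=1, Δ1=6, Δ2=-8, Δ3=2, Δ4=3
row 1: diag=8, rhs=30; c'=1/8, d'=15/4
row 2: denom=4−1·1/8=31/8; d'=(-84−1·15/4)/(31/8)=-702/31
row 3: denom=6−1·8/31=178/31; d'=(60−1·-702/31)/(178/31)=1281/89
row 4: denom=6−2·31/89=472/89; d'=(6−2·1281/89)/(472/89)=-507/118
back: M4=-507/118
back: M3=1281/89−31/89·-507/118=1875/118
back: M2=-702/31−8/31·1875/118=-1578/59
back: M1=15/4−1/8·-1578/59=837/118
M: M0=0, M1=837/118, M2=-1578/59, M3=1875/118, M4=-507/118, M5=0
seg 0: a=-4, c=M0/2=0, d=(M1−M0)/(6·3)=93/236, b=Δ0−h0·(2M0+M1)/6=-601/236
seg 1: a=-1, c=M1/2=837/236, d=(M2−M1)/(6·1)=-1331/236, b=Δ1−h1·(2M1+M2)/6=955/118
seg 2: a=5, c=M2/2=-789/59, d=(M3−M2)/(6·1)=1677/236, b=Δ2−h2·(2M2+M3)/6=-409/236
seg 3: a=-3, c=M3/2=1875/236, d=(M4−M3)/(6·2)=-397/236, b=Δ3−h3·(2M3+M4)/6=-845/118
seg 4: a=1, c=M4/2=-507/236, d=(M5−M4)/(6·1)=169/236, b=Δ4−h4·(2M4+M5)/6=523/118
t_q=13/4 → seg 1, τ=1/4; S=-1+955/118·τ+837/236·τ²+-1331/236·τ³=17473/15104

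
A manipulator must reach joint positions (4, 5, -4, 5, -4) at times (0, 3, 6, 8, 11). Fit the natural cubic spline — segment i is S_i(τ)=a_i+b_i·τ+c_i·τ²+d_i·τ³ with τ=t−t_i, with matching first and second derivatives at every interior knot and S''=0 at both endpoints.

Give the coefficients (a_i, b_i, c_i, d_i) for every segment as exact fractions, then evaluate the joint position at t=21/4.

  seg 0: a=4 b=2 c=0 d=-5/27
  seg 1: a=5 b=-3 c=-5/3 d=5/9
  seg 2: a=-4 b=2 c=10/3 d=-25/24
  seg 3: a=5 b=17/6 c=-35/12 d=35/108
S(21/4) = -247/64

Δ: Δ0=1/3, Δ1=-3, Δ2=9/2, Δ3=-3
row 1: diag=12, rhs=-20; c'=1/4, d'=-5/3
row 2: denom=10−3·1/4=37/4; d'=(45−3·-5/3)/(37/4)=200/37
row 3: denom=10−2·8/37=354/37; d'=(-45−2·200/37)/(354/37)=-35/6
back: M3=-35/6
back: M2=200/37−8/37·-35/6=20/3
back: M1=-5/3−1/4·20/3=-10/3
M: M0=0, M1=-10/3, M2=20/3, M3=-35/6, M4=0
seg 0: a=4, c=M0/2=0, d=(M1−M0)/(6·3)=-5/27, b=Δ0−h0·(2M0+M1)/6=2
seg 1: a=5, c=M1/2=-5/3, d=(M2−M1)/(6·3)=5/9, b=Δ1−h1·(2M1+M2)/6=-3
seg 2: a=-4, c=M2/2=10/3, d=(M3−M2)/(6·2)=-25/24, b=Δ2−h2·(2M2+M3)/6=2
seg 3: a=5, c=M3/2=-35/12, d=(M4−M3)/(6·3)=35/108, b=Δ3−h3·(2M3+M4)/6=17/6
t_q=21/4 → seg 1, τ=9/4; S=5+-3·τ+-5/3·τ²+5/9·τ³=-247/64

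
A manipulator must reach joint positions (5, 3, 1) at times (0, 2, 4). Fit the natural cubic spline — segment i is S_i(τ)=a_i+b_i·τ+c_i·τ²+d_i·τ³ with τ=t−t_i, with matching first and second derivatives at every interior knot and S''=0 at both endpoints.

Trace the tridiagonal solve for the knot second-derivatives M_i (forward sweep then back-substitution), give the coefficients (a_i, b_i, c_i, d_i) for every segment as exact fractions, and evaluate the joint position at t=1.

  seg 0: a=5 b=-1 c=0 d=0
  seg 1: a=3 b=-1 c=0 d=0
S(1) = 4

Δ: Δ0=-1, Δ1=-1
row 1: diag=8, rhs=0; c'=1/4, d'=0
back: M1=0
M: M0=0, M1=0, M2=0
seg 0: a=5, c=M0/2=0, d=(M1−M0)/(6·2)=0, b=Δ0−h0·(2M0+M1)/6=-1
seg 1: a=3, c=M1/2=0, d=(M2−M1)/(6·2)=0, b=Δ1−h1·(2M1+M2)/6=-1
t_q=1 → seg 0, τ=1; S=5+-1·τ+0·τ²+0·τ³=4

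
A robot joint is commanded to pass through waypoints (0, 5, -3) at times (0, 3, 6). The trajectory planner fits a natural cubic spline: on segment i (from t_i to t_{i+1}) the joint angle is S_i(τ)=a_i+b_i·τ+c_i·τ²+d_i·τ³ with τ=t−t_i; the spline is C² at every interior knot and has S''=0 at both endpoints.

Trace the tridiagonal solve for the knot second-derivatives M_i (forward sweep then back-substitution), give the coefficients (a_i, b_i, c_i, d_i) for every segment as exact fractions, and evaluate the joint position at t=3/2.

  seg 0: a=0 b=11/4 c=0 d=-13/108
  seg 1: a=5 b=-1/2 c=-13/12 d=13/108
S(3/2) = 119/32

Δ: Δ0=5/3, Δ1=-8/3
row 1: diag=12, rhs=-26; c'=1/4, d'=-13/6
back: M1=-13/6
M: M0=0, M1=-13/6, M2=0
seg 0: a=0, c=M0/2=0, d=(M1−M0)/(6·3)=-13/108, b=Δ0−h0·(2M0+M1)/6=11/4
seg 1: a=5, c=M1/2=-13/12, d=(M2−M1)/(6·3)=13/108, b=Δ1−h1·(2M1+M2)/6=-1/2
t_q=3/2 → seg 0, τ=3/2; S=0+11/4·τ+0·τ²+-13/108·τ³=119/32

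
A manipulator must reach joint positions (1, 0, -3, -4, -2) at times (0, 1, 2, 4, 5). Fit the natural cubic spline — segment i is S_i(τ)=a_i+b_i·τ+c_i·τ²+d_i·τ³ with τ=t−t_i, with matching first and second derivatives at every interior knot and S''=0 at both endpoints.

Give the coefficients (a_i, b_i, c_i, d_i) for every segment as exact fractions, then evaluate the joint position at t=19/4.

Δ: Δ0=-1, Δ1=-3, Δ2=-1/2, Δ3=2
row 1: diag=4, rhs=-12; c'=1/4, d'=-3
row 2: denom=6−1·1/4=23/4; d'=(15−1·-3)/(23/4)=72/23
row 3: denom=6−2·8/23=122/23; d'=(15−2·72/23)/(122/23)=201/122
back: M3=201/122
back: M2=72/23−8/23·201/122=156/61
back: M1=-3−1/4·156/61=-222/61
M: M0=0, M1=-222/61, M2=156/61, M3=201/122, M4=0
seg 0: a=1, c=M0/2=0, d=(M1−M0)/(6·1)=-37/61, b=Δ0−h0·(2M0+M1)/6=-24/61
seg 1: a=0, c=M1/2=-111/61, d=(M2−M1)/(6·1)=63/61, b=Δ1−h1·(2M1+M2)/6=-135/61
seg 2: a=-3, c=M2/2=78/61, d=(M3−M2)/(6·2)=-37/488, b=Δ2−h2·(2M2+M3)/6=-168/61
seg 3: a=-4, c=M3/2=201/244, d=(M4−M3)/(6·1)=-67/244, b=Δ3−h3·(2M3+M4)/6=177/122
t_q=19/4 → seg 3, τ=3/4; S=-4+177/122·τ+201/244·τ²+-67/244·τ³=-40045/15616

  seg 0: a=1 b=-24/61 c=0 d=-37/61
  seg 1: a=0 b=-135/61 c=-111/61 d=63/61
  seg 2: a=-3 b=-168/61 c=78/61 d=-37/488
  seg 3: a=-4 b=177/122 c=201/244 d=-67/244
S(19/4) = -40045/15616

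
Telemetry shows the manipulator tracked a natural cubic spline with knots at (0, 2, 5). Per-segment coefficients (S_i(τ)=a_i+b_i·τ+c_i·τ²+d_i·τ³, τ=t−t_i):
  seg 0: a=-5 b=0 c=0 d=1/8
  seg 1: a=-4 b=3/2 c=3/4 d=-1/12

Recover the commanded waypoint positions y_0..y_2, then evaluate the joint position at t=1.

y_0=-5 y_1=-4 y_2=5
S(1) = -39/8

y_0 = S_0(0) = a_0 = -5
y_1 = S_1(0) = a_1 = -4
y_2 = S_1(3) = 5
t_q=1 is in segment 0 (τ=1); S_0(τ)=-39/8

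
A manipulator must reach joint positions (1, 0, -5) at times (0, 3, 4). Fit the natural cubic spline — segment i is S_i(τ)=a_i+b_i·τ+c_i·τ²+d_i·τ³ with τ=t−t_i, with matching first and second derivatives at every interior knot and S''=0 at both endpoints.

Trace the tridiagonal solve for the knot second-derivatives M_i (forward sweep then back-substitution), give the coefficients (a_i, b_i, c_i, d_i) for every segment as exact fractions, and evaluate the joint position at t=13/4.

  seg 0: a=1 b=17/12 c=0 d=-7/36
  seg 1: a=0 b=-23/6 c=-7/4 d=7/12
S(13/4) = -271/256

Δ: Δ0=-1/3, Δ1=-5
row 1: diag=8, rhs=-28; c'=1/8, d'=-7/2
back: M1=-7/2
M: M0=0, M1=-7/2, M2=0
seg 0: a=1, c=M0/2=0, d=(M1−M0)/(6·3)=-7/36, b=Δ0−h0·(2M0+M1)/6=17/12
seg 1: a=0, c=M1/2=-7/4, d=(M2−M1)/(6·1)=7/12, b=Δ1−h1·(2M1+M2)/6=-23/6
t_q=13/4 → seg 1, τ=1/4; S=0+-23/6·τ+-7/4·τ²+7/12·τ³=-271/256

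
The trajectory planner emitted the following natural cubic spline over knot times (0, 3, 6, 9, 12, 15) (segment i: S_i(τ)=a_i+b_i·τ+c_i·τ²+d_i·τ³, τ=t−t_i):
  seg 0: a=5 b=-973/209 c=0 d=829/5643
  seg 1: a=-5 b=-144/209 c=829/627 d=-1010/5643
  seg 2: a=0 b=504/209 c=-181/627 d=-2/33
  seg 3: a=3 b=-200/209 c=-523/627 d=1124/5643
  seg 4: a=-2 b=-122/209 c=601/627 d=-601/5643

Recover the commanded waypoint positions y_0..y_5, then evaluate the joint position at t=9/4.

y_0 = S_0(0) = a_0 = 5
y_1 = S_1(0) = a_1 = -5
y_2 = S_2(0) = a_2 = 0
y_3 = S_3(0) = a_3 = 3
y_4 = S_4(0) = a_4 = -2
y_5 = S_4(3) = 2
t_q=9/4 is in segment 0 (τ=9/4); S_0(τ)=-50849/13376

y_0=5 y_1=-5 y_2=0 y_3=3 y_4=-2 y_5=2
S(9/4) = -50849/13376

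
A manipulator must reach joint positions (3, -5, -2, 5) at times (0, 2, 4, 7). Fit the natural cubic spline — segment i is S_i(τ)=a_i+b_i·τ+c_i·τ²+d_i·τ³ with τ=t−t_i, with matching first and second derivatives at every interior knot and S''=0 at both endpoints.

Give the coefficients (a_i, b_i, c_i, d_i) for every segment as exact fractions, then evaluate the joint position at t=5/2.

Δ: Δ0=-4, Δ1=3/2, Δ2=7/3
row 1: diag=8, rhs=33; c'=1/4, d'=33/8
row 2: denom=10−2·1/4=19/2; d'=(5−2·33/8)/(19/2)=-13/38
back: M2=-13/38
back: M1=33/8−1/4·-13/38=80/19
M: M0=0, M1=80/19, M2=-13/38, M3=0
seg 0: a=3, c=M0/2=0, d=(M1−M0)/(6·2)=20/57, b=Δ0−h0·(2M0+M1)/6=-308/57
seg 1: a=-5, c=M1/2=40/19, d=(M2−M1)/(6·2)=-173/456, b=Δ1−h1·(2M1+M2)/6=-68/57
seg 2: a=-2, c=M2/2=-13/76, d=(M3−M2)/(6·3)=13/684, b=Δ2−h2·(2M2+M3)/6=305/114
t_q=5/2 → seg 1, τ=1/2; S=-5+-68/57·τ+40/19·τ²+-173/456·τ³=-6223/1216

  seg 0: a=3 b=-308/57 c=0 d=20/57
  seg 1: a=-5 b=-68/57 c=40/19 d=-173/456
  seg 2: a=-2 b=305/114 c=-13/76 d=13/684
S(5/2) = -6223/1216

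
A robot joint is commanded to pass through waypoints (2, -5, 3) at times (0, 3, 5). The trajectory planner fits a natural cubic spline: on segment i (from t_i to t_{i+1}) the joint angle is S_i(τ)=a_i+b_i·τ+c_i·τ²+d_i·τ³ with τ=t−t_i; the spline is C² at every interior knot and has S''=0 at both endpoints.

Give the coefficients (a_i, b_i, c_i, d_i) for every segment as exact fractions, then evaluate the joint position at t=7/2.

Δ: Δ0=-7/3, Δ1=4
row 1: diag=10, rhs=38; c'=1/5, d'=19/5
back: M1=19/5
M: M0=0, M1=19/5, M2=0
seg 0: a=2, c=M0/2=0, d=(M1−M0)/(6·3)=19/90, b=Δ0−h0·(2M0+M1)/6=-127/30
seg 1: a=-5, c=M1/2=19/10, d=(M2−M1)/(6·2)=-19/60, b=Δ1−h1·(2M1+M2)/6=22/15
t_q=7/2 → seg 1, τ=1/2; S=-5+22/15·τ+19/10·τ²+-19/60·τ³=-613/160

  seg 0: a=2 b=-127/30 c=0 d=19/90
  seg 1: a=-5 b=22/15 c=19/10 d=-19/60
S(7/2) = -613/160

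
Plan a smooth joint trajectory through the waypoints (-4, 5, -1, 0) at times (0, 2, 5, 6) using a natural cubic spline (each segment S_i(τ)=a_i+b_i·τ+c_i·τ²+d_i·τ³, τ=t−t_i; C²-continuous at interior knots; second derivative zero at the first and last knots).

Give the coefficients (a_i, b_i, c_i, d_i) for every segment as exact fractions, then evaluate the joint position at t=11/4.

  seg 0: a=-4 b=883/142 c=0 d=-61/142
  seg 1: a=5 b=151/142 c=-183/71 d=221/426
  seg 2: a=-1 b=-28/71 c=297/142 d=-99/142
S(11/4) = 41501/9088

Δ: Δ0=9/2, Δ1=-2, Δ2=1
row 1: diag=10, rhs=-39; c'=3/10, d'=-39/10
row 2: denom=8−3·3/10=71/10; d'=(18−3·-39/10)/(71/10)=297/71
back: M2=297/71
back: M1=-39/10−3/10·297/71=-366/71
M: M0=0, M1=-366/71, M2=297/71, M3=0
seg 0: a=-4, c=M0/2=0, d=(M1−M0)/(6·2)=-61/142, b=Δ0−h0·(2M0+M1)/6=883/142
seg 1: a=5, c=M1/2=-183/71, d=(M2−M1)/(6·3)=221/426, b=Δ1−h1·(2M1+M2)/6=151/142
seg 2: a=-1, c=M2/2=297/142, d=(M3−M2)/(6·1)=-99/142, b=Δ2−h2·(2M2+M3)/6=-28/71
t_q=11/4 → seg 1, τ=3/4; S=5+151/142·τ+-183/71·τ²+221/426·τ³=41501/9088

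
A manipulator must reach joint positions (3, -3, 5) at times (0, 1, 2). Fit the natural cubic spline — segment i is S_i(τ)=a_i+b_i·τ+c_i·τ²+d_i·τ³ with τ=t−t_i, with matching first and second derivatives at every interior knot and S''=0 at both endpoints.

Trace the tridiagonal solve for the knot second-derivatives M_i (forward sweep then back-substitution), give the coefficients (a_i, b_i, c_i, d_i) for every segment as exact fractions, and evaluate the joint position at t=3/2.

Δ: Δ0=-6, Δ1=8
row 1: diag=4, rhs=84; c'=1/4, d'=21
back: M1=21
M: M0=0, M1=21, M2=0
seg 0: a=3, c=M0/2=0, d=(M1−M0)/(6·1)=7/2, b=Δ0−h0·(2M0+M1)/6=-19/2
seg 1: a=-3, c=M1/2=21/2, d=(M2−M1)/(6·1)=-7/2, b=Δ1−h1·(2M1+M2)/6=1
t_q=3/2 → seg 1, τ=1/2; S=-3+1·τ+21/2·τ²+-7/2·τ³=-5/16

  seg 0: a=3 b=-19/2 c=0 d=7/2
  seg 1: a=-3 b=1 c=21/2 d=-7/2
S(3/2) = -5/16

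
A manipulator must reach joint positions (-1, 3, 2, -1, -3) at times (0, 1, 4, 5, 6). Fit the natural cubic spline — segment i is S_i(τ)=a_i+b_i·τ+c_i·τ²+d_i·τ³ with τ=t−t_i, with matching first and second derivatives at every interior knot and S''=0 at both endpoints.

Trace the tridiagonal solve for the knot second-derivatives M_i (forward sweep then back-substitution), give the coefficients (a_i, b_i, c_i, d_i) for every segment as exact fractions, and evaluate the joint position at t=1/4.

Δ: Δ0=4, Δ1=-1/3, Δ2=-3, Δ3=-2
row 1: diag=8, rhs=-26; c'=3/8, d'=-13/4
row 2: denom=8−3·3/8=55/8; d'=(-16−3·-13/4)/(55/8)=-10/11
row 3: denom=4−1·8/55=212/55; d'=(6−1·-10/11)/(212/55)=95/53
back: M3=95/53
back: M2=-10/11−8/55·95/53=-62/53
back: M1=-13/4−3/8·-62/53=-149/53
M: M0=0, M1=-149/53, M2=-62/53, M3=95/53, M4=0
seg 0: a=-1, c=M0/2=0, d=(M1−M0)/(6·1)=-149/318, b=Δ0−h0·(2M0+M1)/6=1421/318
seg 1: a=3, c=M1/2=-149/106, d=(M2−M1)/(6·3)=29/318, b=Δ1−h1·(2M1+M2)/6=487/159
seg 2: a=2, c=M2/2=-31/53, d=(M3−M2)/(6·1)=157/318, b=Δ2−h2·(2M2+M3)/6=-925/318
seg 3: a=-1, c=M3/2=95/106, d=(M4−M3)/(6·1)=-95/318, b=Δ3−h3·(2M3+M4)/6=-413/159
t_q=1/4 → seg 0, τ=1/4; S=-1+1421/318·τ+0·τ²+-149/318·τ³=745/6784

  seg 0: a=-1 b=1421/318 c=0 d=-149/318
  seg 1: a=3 b=487/159 c=-149/106 d=29/318
  seg 2: a=2 b=-925/318 c=-31/53 d=157/318
  seg 3: a=-1 b=-413/159 c=95/106 d=-95/318
S(1/4) = 745/6784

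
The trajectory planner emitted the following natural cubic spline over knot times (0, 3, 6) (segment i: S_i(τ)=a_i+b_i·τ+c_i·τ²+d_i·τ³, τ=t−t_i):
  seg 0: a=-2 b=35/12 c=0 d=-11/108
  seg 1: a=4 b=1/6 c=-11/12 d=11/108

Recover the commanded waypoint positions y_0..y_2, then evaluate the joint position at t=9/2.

y_0 = S_0(0) = a_0 = -2
y_1 = S_1(0) = a_1 = 4
y_2 = S_1(3) = -1
t_q=9/2 is in segment 1 (τ=3/2); S_1(τ)=81/32

y_0=-2 y_1=4 y_2=-1
S(9/2) = 81/32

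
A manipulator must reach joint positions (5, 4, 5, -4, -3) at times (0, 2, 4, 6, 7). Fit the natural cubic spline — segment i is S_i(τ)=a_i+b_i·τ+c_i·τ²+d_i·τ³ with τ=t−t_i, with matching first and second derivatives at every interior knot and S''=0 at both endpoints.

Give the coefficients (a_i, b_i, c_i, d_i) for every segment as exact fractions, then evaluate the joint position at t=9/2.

  seg 0: a=5 b=-52/41 c=0 d=63/328
  seg 1: a=4 b=85/82 c=189/164 d=-233/328
  seg 2: a=5 b=-118/41 c=-255/82 d=377/328
  seg 3: a=-4 b=-125/82 c=621/164 d=-207/164
S(9/2) = 7681/2624

Δ: Δ0=-1/2, Δ1=1/2, Δ2=-9/2, Δ3=1
row 1: diag=8, rhs=6; c'=1/4, d'=3/4
row 2: denom=8−2·1/4=15/2; d'=(-30−2·3/4)/(15/2)=-21/5
row 3: denom=6−2·4/15=82/15; d'=(33−2·-21/5)/(82/15)=621/82
back: M3=621/82
back: M2=-21/5−4/15·621/82=-255/41
back: M1=3/4−1/4·-255/41=189/82
M: M0=0, M1=189/82, M2=-255/41, M3=621/82, M4=0
seg 0: a=5, c=M0/2=0, d=(M1−M0)/(6·2)=63/328, b=Δ0−h0·(2M0+M1)/6=-52/41
seg 1: a=4, c=M1/2=189/164, d=(M2−M1)/(6·2)=-233/328, b=Δ1−h1·(2M1+M2)/6=85/82
seg 2: a=5, c=M2/2=-255/82, d=(M3−M2)/(6·2)=377/328, b=Δ2−h2·(2M2+M3)/6=-118/41
seg 3: a=-4, c=M3/2=621/164, d=(M4−M3)/(6·1)=-207/164, b=Δ3−h3·(2M3+M4)/6=-125/82
t_q=9/2 → seg 2, τ=1/2; S=5+-118/41·τ+-255/82·τ²+377/328·τ³=7681/2624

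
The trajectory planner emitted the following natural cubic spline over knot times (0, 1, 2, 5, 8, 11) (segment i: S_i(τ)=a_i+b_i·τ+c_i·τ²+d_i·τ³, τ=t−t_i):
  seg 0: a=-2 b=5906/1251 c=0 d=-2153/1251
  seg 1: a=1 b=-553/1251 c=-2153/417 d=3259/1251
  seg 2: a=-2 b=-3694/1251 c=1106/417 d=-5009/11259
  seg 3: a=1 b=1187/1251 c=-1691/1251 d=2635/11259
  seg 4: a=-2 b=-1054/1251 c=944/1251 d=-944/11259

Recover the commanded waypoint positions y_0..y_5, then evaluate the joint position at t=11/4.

y_0 = S_0(0) = a_0 = -2
y_1 = S_1(0) = a_1 = 1
y_2 = S_2(0) = a_2 = -2
y_3 = S_3(0) = a_3 = 1
y_4 = S_4(0) = a_4 = -2
y_5 = S_4(3) = 0
t_q=11/4 is in segment 2 (τ=3/4); S_2(τ)=-25891/8896

y_0=-2 y_1=1 y_2=-2 y_3=1 y_4=-2 y_5=0
S(11/4) = -25891/8896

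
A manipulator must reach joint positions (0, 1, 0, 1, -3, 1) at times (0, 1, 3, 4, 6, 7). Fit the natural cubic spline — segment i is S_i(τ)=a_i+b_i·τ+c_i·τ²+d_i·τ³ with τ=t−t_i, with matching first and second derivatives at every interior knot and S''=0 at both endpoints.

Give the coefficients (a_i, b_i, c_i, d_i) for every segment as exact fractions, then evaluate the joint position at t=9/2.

Δ: Δ0=1, Δ1=-1/2, Δ2=1, Δ3=-2, Δ4=4
row 1: diag=6, rhs=-9; c'=1/3, d'=-3/2
row 2: denom=6−2·1/3=16/3; d'=(9−2·-3/2)/(16/3)=9/4
row 3: denom=6−1·3/16=93/16; d'=(-18−1·9/4)/(93/16)=-108/31
row 4: denom=6−2·32/93=494/93; d'=(36−2·-108/31)/(494/93)=1998/247
back: M4=1998/247
back: M3=-108/31−32/93·1998/247=-1548/247
back: M2=9/4−3/16·-1548/247=846/247
back: M1=-3/2−1/3·846/247=-1305/494
M: M0=0, M1=-1305/494, M2=846/247, M3=-1548/247, M4=1998/247, M5=0
seg 0: a=0, c=M0/2=0, d=(M1−M0)/(6·1)=-435/988, b=Δ0−h0·(2M0+M1)/6=1423/988
seg 1: a=1, c=M1/2=-1305/988, d=(M2−M1)/(6·2)=999/1976, b=Δ1−h1·(2M1+M2)/6=59/494
seg 2: a=0, c=M2/2=423/247, d=(M3−M2)/(6·1)=-21/13, b=Δ2−h2·(2M2+M3)/6=223/247
seg 3: a=1, c=M3/2=-774/247, d=(M4−M3)/(6·2)=591/494, b=Δ3−h3·(2M3+M4)/6=-128/247
seg 4: a=-3, c=M4/2=999/247, d=(M5−M4)/(6·1)=-333/247, b=Δ4−h4·(2M4+M5)/6=322/247
t_q=9/2 → seg 3, τ=1/2; S=1+-128/247·τ+-774/247·τ²+591/494·τ³=423/3952

  seg 0: a=0 b=1423/988 c=0 d=-435/988
  seg 1: a=1 b=59/494 c=-1305/988 d=999/1976
  seg 2: a=0 b=223/247 c=423/247 d=-21/13
  seg 3: a=1 b=-128/247 c=-774/247 d=591/494
  seg 4: a=-3 b=322/247 c=999/247 d=-333/247
S(9/2) = 423/3952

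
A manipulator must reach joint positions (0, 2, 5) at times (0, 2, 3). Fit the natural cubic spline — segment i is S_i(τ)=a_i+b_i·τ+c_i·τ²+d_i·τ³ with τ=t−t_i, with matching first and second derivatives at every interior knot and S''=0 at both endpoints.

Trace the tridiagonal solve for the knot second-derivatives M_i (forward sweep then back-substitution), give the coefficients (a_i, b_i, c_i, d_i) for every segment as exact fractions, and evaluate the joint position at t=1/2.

Δ: Δ0=1, Δ1=3
row 1: diag=6, rhs=12; c'=1/6, d'=2
back: M1=2
M: M0=0, M1=2, M2=0
seg 0: a=0, c=M0/2=0, d=(M1−M0)/(6·2)=1/6, b=Δ0−h0·(2M0+M1)/6=1/3
seg 1: a=2, c=M1/2=1, d=(M2−M1)/(6·1)=-1/3, b=Δ1−h1·(2M1+M2)/6=7/3
t_q=1/2 → seg 0, τ=1/2; S=0+1/3·τ+0·τ²+1/6·τ³=3/16

  seg 0: a=0 b=1/3 c=0 d=1/6
  seg 1: a=2 b=7/3 c=1 d=-1/3
S(1/2) = 3/16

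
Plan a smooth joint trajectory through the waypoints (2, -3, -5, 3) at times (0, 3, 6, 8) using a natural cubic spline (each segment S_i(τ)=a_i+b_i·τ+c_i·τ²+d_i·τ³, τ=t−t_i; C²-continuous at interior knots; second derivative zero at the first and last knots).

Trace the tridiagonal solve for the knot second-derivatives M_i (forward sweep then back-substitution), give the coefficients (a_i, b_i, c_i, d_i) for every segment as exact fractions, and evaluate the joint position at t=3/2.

Δ: Δ0=-5/3, Δ1=-2/3, Δ2=4
row 1: diag=12, rhs=6; c'=1/4, d'=1/2
row 2: denom=10−3·1/4=37/4; d'=(28−3·1/2)/(37/4)=106/37
back: M2=106/37
back: M1=1/2−1/4·106/37=-8/37
M: M0=0, M1=-8/37, M2=106/37, M3=0
seg 0: a=2, c=M0/2=0, d=(M1−M0)/(6·3)=-4/333, b=Δ0−h0·(2M0+M1)/6=-173/111
seg 1: a=-3, c=M1/2=-4/37, d=(M2−M1)/(6·3)=19/111, b=Δ1−h1·(2M1+M2)/6=-209/111
seg 2: a=-5, c=M2/2=53/37, d=(M3−M2)/(6·2)=-53/222, b=Δ2−h2·(2M2+M3)/6=232/111
t_q=3/2 → seg 0, τ=3/2; S=2+-173/111·τ+0·τ²+-4/333·τ³=-14/37

  seg 0: a=2 b=-173/111 c=0 d=-4/333
  seg 1: a=-3 b=-209/111 c=-4/37 d=19/111
  seg 2: a=-5 b=232/111 c=53/37 d=-53/222
S(3/2) = -14/37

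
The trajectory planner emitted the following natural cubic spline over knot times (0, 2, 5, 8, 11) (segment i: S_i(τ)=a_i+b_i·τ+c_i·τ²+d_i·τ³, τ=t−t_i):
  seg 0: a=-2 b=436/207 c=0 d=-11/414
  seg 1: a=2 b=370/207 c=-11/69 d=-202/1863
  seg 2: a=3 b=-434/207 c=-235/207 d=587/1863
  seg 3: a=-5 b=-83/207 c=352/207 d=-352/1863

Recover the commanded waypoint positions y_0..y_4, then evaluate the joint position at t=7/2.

y_0=-2 y_1=2 y_2=3 y_3=-5 y_4=4
S(7/2) = 91/23

y_0 = S_0(0) = a_0 = -2
y_1 = S_1(0) = a_1 = 2
y_2 = S_2(0) = a_2 = 3
y_3 = S_3(0) = a_3 = -5
y_4 = S_3(3) = 4
t_q=7/2 is in segment 1 (τ=3/2); S_1(τ)=91/23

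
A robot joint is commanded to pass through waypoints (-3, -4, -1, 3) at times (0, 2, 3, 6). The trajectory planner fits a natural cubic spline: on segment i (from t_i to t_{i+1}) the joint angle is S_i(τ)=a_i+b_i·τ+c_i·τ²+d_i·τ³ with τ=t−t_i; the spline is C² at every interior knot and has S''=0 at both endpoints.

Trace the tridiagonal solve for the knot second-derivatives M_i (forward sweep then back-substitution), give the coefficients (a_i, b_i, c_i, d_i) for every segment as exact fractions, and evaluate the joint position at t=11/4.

  seg 0: a=-3 b=-497/282 c=0 d=89/282
  seg 1: a=-4 b=571/282 c=89/47 d=-259/282
  seg 2: a=-1 b=431/141 c=-81/94 d=9/94
S(11/4) = -10851/6016

Δ: Δ0=-1/2, Δ1=3, Δ2=4/3
row 1: diag=6, rhs=21; c'=1/6, d'=7/2
row 2: denom=8−1·1/6=47/6; d'=(-10−1·7/2)/(47/6)=-81/47
back: M2=-81/47
back: M1=7/2−1/6·-81/47=178/47
M: M0=0, M1=178/47, M2=-81/47, M3=0
seg 0: a=-3, c=M0/2=0, d=(M1−M0)/(6·2)=89/282, b=Δ0−h0·(2M0+M1)/6=-497/282
seg 1: a=-4, c=M1/2=89/47, d=(M2−M1)/(6·1)=-259/282, b=Δ1−h1·(2M1+M2)/6=571/282
seg 2: a=-1, c=M2/2=-81/94, d=(M3−M2)/(6·3)=9/94, b=Δ2−h2·(2M2+M3)/6=431/141
t_q=11/4 → seg 1, τ=3/4; S=-4+571/282·τ+89/47·τ²+-259/282·τ³=-10851/6016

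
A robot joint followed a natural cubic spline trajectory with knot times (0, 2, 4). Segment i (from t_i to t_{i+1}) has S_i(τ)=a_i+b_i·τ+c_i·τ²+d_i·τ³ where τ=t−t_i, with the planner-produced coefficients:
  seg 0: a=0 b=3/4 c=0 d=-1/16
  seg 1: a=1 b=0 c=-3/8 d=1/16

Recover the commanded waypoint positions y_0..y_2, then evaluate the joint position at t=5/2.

y_0=0 y_1=1 y_2=0
S(5/2) = 117/128

y_0 = S_0(0) = a_0 = 0
y_1 = S_1(0) = a_1 = 1
y_2 = S_1(2) = 0
t_q=5/2 is in segment 1 (τ=1/2); S_1(τ)=117/128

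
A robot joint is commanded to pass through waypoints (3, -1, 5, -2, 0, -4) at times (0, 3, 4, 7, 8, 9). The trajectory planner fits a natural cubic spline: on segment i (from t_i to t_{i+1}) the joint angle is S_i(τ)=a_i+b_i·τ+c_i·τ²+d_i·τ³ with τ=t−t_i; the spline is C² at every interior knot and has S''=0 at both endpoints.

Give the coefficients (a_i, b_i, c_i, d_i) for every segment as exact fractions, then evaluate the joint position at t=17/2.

  seg 0: a=3 b=-2623/555 c=0 d=1883/4995
  seg 1: a=-1 b=3026/555 c=1883/555 d=-1579/555
  seg 2: a=5 b=137/37 c=-2854/555 d=5212/4995
  seg 3: a=-2 b=189/185 c=786/185 d=-121/37
  seg 4: a=0 b=-54/185 c=-1029/185 d=343/185
S(17/2) = -1931/1480

Δ: Δ0=-4/3, Δ1=6, Δ2=-7/3, Δ3=2, Δ4=-4
row 1: diag=8, rhs=44; c'=1/8, d'=11/2
row 2: denom=8−1·1/8=63/8; d'=(-50−1·11/2)/(63/8)=-148/21
row 3: denom=8−3·8/21=48/7; d'=(26−3·-148/21)/(48/7)=55/8
row 4: denom=4−1·7/48=185/48; d'=(-36−1·55/8)/(185/48)=-2058/185
back: M4=-2058/185
back: M3=55/8−7/48·-2058/185=1572/185
back: M2=-148/21−8/21·1572/185=-5708/555
back: M1=11/2−1/8·-5708/555=3766/555
M: M0=0, M1=3766/555, M2=-5708/555, M3=1572/185, M4=-2058/185, M5=0
seg 0: a=3, c=M0/2=0, d=(M1−M0)/(6·3)=1883/4995, b=Δ0−h0·(2M0+M1)/6=-2623/555
seg 1: a=-1, c=M1/2=1883/555, d=(M2−M1)/(6·1)=-1579/555, b=Δ1−h1·(2M1+M2)/6=3026/555
seg 2: a=5, c=M2/2=-2854/555, d=(M3−M2)/(6·3)=5212/4995, b=Δ2−h2·(2M2+M3)/6=137/37
seg 3: a=-2, c=M3/2=786/185, d=(M4−M3)/(6·1)=-121/37, b=Δ3−h3·(2M3+M4)/6=189/185
seg 4: a=0, c=M4/2=-1029/185, d=(M5−M4)/(6·1)=343/185, b=Δ4−h4·(2M4+M5)/6=-54/185
t_q=17/2 → seg 4, τ=1/2; S=0+-54/185·τ+-1029/185·τ²+343/185·τ³=-1931/1480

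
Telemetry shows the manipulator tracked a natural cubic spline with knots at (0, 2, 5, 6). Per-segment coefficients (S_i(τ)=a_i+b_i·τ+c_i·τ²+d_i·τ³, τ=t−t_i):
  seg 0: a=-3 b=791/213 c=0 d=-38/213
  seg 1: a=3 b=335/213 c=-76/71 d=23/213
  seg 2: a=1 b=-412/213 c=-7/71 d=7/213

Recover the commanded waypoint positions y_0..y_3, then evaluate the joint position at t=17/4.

y_0=-3 y_1=3 y_2=1 y_3=-1
S(17/4) = 10677/4544

y_0 = S_0(0) = a_0 = -3
y_1 = S_1(0) = a_1 = 3
y_2 = S_2(0) = a_2 = 1
y_3 = S_2(1) = -1
t_q=17/4 is in segment 1 (τ=9/4); S_1(τ)=10677/4544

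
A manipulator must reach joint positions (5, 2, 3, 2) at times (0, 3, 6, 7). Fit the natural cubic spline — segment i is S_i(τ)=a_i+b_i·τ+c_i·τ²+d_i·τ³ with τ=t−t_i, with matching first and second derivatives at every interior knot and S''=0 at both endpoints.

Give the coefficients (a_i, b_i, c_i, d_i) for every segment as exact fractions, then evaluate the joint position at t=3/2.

Δ: Δ0=-1, Δ1=1/3, Δ2=-1
row 1: diag=12, rhs=8; c'=1/4, d'=2/3
row 2: denom=8−3·1/4=29/4; d'=(-8−3·2/3)/(29/4)=-40/29
back: M2=-40/29
back: M1=2/3−1/4·-40/29=88/87
M: M0=0, M1=88/87, M2=-40/29, M3=0
seg 0: a=5, c=M0/2=0, d=(M1−M0)/(6·3)=44/783, b=Δ0−h0·(2M0+M1)/6=-131/87
seg 1: a=2, c=M1/2=44/87, d=(M2−M1)/(6·3)=-104/783, b=Δ1−h1·(2M1+M2)/6=1/87
seg 2: a=3, c=M2/2=-20/29, d=(M3−M2)/(6·1)=20/87, b=Δ2−h2·(2M2+M3)/6=-47/87
t_q=3/2 → seg 0, τ=3/2; S=5+-131/87·τ+0·τ²+44/783·τ³=85/29

  seg 0: a=5 b=-131/87 c=0 d=44/783
  seg 1: a=2 b=1/87 c=44/87 d=-104/783
  seg 2: a=3 b=-47/87 c=-20/29 d=20/87
S(3/2) = 85/29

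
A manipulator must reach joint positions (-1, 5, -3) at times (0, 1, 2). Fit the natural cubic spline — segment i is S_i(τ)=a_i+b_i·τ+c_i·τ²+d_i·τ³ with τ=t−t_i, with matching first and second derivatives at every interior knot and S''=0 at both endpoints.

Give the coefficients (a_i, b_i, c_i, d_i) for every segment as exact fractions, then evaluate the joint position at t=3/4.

Δ: Δ0=6, Δ1=-8
row 1: diag=4, rhs=-84; c'=1/4, d'=-21
back: M1=-21
M: M0=0, M1=-21, M2=0
seg 0: a=-1, c=M0/2=0, d=(M1−M0)/(6·1)=-7/2, b=Δ0−h0·(2M0+M1)/6=19/2
seg 1: a=5, c=M1/2=-21/2, d=(M2−M1)/(6·1)=7/2, b=Δ1−h1·(2M1+M2)/6=-1
t_q=3/4 → seg 0, τ=3/4; S=-1+19/2·τ+0·τ²+-7/2·τ³=595/128

  seg 0: a=-1 b=19/2 c=0 d=-7/2
  seg 1: a=5 b=-1 c=-21/2 d=7/2
S(3/4) = 595/128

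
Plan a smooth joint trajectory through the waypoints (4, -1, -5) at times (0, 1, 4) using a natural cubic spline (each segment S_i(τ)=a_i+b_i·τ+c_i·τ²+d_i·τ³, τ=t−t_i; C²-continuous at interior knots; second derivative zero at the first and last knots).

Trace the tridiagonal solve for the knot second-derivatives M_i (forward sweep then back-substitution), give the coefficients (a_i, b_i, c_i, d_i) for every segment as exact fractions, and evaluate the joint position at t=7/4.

Δ: Δ0=-5, Δ1=-4/3
row 1: diag=8, rhs=22; c'=3/8, d'=11/4
back: M1=11/4
M: M0=0, M1=11/4, M2=0
seg 0: a=4, c=M0/2=0, d=(M1−M0)/(6·1)=11/24, b=Δ0−h0·(2M0+M1)/6=-131/24
seg 1: a=-1, c=M1/2=11/8, d=(M2−M1)/(6·3)=-11/72, b=Δ1−h1·(2M1+M2)/6=-49/12
t_q=7/4 → seg 1, τ=3/4; S=-1+-49/12·τ+11/8·τ²+-11/72·τ³=-1717/512

  seg 0: a=4 b=-131/24 c=0 d=11/24
  seg 1: a=-1 b=-49/12 c=11/8 d=-11/72
S(7/4) = -1717/512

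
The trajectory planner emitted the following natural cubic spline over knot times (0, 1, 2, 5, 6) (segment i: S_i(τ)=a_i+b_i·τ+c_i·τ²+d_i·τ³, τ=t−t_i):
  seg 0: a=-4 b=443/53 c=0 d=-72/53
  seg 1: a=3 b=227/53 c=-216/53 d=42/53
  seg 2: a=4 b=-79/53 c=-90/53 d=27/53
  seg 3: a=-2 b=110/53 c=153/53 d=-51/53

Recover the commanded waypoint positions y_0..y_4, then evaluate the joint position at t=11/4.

y_0=-4 y_1=3 y_2=4 y_3=-2 y_4=2
S(11/4) = 7265/3392

y_0 = S_0(0) = a_0 = -4
y_1 = S_1(0) = a_1 = 3
y_2 = S_2(0) = a_2 = 4
y_3 = S_3(0) = a_3 = -2
y_4 = S_3(1) = 2
t_q=11/4 is in segment 2 (τ=3/4); S_2(τ)=7265/3392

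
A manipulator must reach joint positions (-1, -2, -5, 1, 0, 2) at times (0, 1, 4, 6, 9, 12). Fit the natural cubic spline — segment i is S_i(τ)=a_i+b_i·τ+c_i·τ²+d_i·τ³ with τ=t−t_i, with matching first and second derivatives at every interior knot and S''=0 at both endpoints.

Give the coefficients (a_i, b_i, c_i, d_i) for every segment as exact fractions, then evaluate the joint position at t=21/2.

  seg 0: a=-1 b=-1969/2499 c=0 d=-530/2499
  seg 1: a=-2 b=-3559/2499 c=-530/833 d=5830/22491
  seg 2: a=-5 b=4391/2499 c=4240/2499 d=-2687/4998
  seg 3: a=1 b=249/119 c=-3821/2499 d=5401/22491
  seg 4: a=0 b=-498/833 c=1580/2499 d=-1580/22491
S(21/2) = 481/1666

Δ: Δ0=-1, Δ1=-1, Δ2=3, Δ3=-1/3, Δ4=2/3
row 1: diag=8, rhs=0; c'=3/8, d'=0
row 2: denom=10−3·3/8=71/8; d'=(24−3·0)/(71/8)=192/71
row 3: denom=10−2·16/71=678/71; d'=(-20−2·192/71)/(678/71)=-902/339
row 4: denom=12−3·71/226=2499/226; d'=(6−3·-902/339)/(2499/226)=3160/2499
back: M4=3160/2499
back: M3=-902/339−71/226·3160/2499=-7642/2499
back: M2=192/71−16/71·-7642/2499=8480/2499
back: M1=0−3/8·8480/2499=-1060/833
M: M0=0, M1=-1060/833, M2=8480/2499, M3=-7642/2499, M4=3160/2499, M5=0
seg 0: a=-1, c=M0/2=0, d=(M1−M0)/(6·1)=-530/2499, b=Δ0−h0·(2M0+M1)/6=-1969/2499
seg 1: a=-2, c=M1/2=-530/833, d=(M2−M1)/(6·3)=5830/22491, b=Δ1−h1·(2M1+M2)/6=-3559/2499
seg 2: a=-5, c=M2/2=4240/2499, d=(M3−M2)/(6·2)=-2687/4998, b=Δ2−h2·(2M2+M3)/6=4391/2499
seg 3: a=1, c=M3/2=-3821/2499, d=(M4−M3)/(6·3)=5401/22491, b=Δ3−h3·(2M3+M4)/6=249/119
seg 4: a=0, c=M4/2=1580/2499, d=(M5−M4)/(6·3)=-1580/22491, b=Δ4−h4·(2M4+M5)/6=-498/833
t_q=21/2 → seg 4, τ=3/2; S=0+-498/833·τ+1580/2499·τ²+-1580/22491·τ³=481/1666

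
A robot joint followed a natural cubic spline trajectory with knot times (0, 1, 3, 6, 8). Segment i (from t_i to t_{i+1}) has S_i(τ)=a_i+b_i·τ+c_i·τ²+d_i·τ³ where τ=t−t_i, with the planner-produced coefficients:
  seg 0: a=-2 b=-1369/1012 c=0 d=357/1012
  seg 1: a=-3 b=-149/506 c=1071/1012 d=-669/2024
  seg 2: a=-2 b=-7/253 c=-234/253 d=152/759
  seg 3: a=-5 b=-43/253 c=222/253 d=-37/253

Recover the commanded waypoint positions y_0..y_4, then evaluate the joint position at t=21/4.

y_0=-2 y_1=-3 y_2=-2 y_3=-5 y_4=-3
S(21/4) = -4517/1012

y_0 = S_0(0) = a_0 = -2
y_1 = S_1(0) = a_1 = -3
y_2 = S_2(0) = a_2 = -2
y_3 = S_3(0) = a_3 = -5
y_4 = S_3(2) = -3
t_q=21/4 is in segment 2 (τ=9/4); S_2(τ)=-4517/1012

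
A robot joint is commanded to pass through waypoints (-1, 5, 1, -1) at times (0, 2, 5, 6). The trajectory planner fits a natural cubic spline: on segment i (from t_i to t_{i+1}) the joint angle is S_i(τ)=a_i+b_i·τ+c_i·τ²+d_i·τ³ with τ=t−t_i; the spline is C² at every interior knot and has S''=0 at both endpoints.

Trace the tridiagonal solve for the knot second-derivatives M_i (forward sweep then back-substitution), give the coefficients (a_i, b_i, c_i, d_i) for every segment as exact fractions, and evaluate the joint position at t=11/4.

Δ: Δ0=3, Δ1=-4/3, Δ2=-2
row 1: diag=10, rhs=-26; c'=3/10, d'=-13/5
row 2: denom=8−3·3/10=71/10; d'=(-4−3·-13/5)/(71/10)=38/71
back: M2=38/71
back: M1=-13/5−3/10·38/71=-196/71
M: M0=0, M1=-196/71, M2=38/71, M3=0
seg 0: a=-1, c=M0/2=0, d=(M1−M0)/(6·2)=-49/213, b=Δ0−h0·(2M0+M1)/6=835/213
seg 1: a=5, c=M1/2=-98/71, d=(M2−M1)/(6·3)=13/71, b=Δ1−h1·(2M1+M2)/6=247/213
seg 2: a=1, c=M2/2=19/71, d=(M3−M2)/(6·1)=-19/213, b=Δ2−h2·(2M2+M3)/6=-464/213
t_q=11/4 → seg 1, τ=3/4; S=5+247/213·τ+-98/71·τ²+13/71·τ³=23495/4544

  seg 0: a=-1 b=835/213 c=0 d=-49/213
  seg 1: a=5 b=247/213 c=-98/71 d=13/71
  seg 2: a=1 b=-464/213 c=19/71 d=-19/213
S(11/4) = 23495/4544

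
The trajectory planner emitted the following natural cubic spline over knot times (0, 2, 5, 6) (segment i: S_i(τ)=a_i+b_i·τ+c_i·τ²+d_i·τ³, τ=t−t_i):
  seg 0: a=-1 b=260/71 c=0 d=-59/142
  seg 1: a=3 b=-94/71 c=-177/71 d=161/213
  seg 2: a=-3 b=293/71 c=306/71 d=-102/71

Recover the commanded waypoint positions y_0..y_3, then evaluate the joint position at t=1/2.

y_0=-1 y_1=3 y_2=-3 y_3=4
S(1/2) = 885/1136

y_0 = S_0(0) = a_0 = -1
y_1 = S_1(0) = a_1 = 3
y_2 = S_2(0) = a_2 = -3
y_3 = S_2(1) = 4
t_q=1/2 is in segment 0 (τ=1/2); S_0(τ)=885/1136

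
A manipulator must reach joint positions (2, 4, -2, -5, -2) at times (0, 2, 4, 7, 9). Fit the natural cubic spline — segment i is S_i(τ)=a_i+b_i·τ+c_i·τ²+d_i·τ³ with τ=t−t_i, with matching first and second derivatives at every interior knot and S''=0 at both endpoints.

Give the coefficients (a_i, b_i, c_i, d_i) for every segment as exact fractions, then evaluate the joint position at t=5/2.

Δ: Δ0=1, Δ1=-3, Δ2=-1, Δ3=3/2
row 1: diag=8, rhs=-24; c'=1/4, d'=-3
row 2: denom=10−2·1/4=19/2; d'=(12−2·-3)/(19/2)=36/19
row 3: denom=10−3·6/19=172/19; d'=(15−3·36/19)/(172/19)=177/172
back: M3=177/172
back: M2=36/19−6/19·177/172=135/86
back: M1=-3−1/4·135/86=-1167/344
M: M0=0, M1=-1167/344, M2=135/86, M3=177/172, M4=0
seg 0: a=2, c=M0/2=0, d=(M1−M0)/(6·2)=-389/1376, b=Δ0−h0·(2M0+M1)/6=733/344
seg 1: a=4, c=M1/2=-1167/688, d=(M2−M1)/(6·2)=569/1376, b=Δ1−h1·(2M1+M2)/6=-217/172
seg 2: a=-2, c=M2/2=135/172, d=(M3−M2)/(6·3)=-31/1032, b=Δ2−h2·(2M2+M3)/6=-1061/344
seg 3: a=-5, c=M3/2=177/344, d=(M4−M3)/(6·2)=-59/688, b=Δ3−h3·(2M3+M4)/6=35/43
t_q=5/2 → seg 1, τ=1/2; S=4+-217/172·τ+-1167/688·τ²+569/1376·τ³=32989/11008

  seg 0: a=2 b=733/344 c=0 d=-389/1376
  seg 1: a=4 b=-217/172 c=-1167/688 d=569/1376
  seg 2: a=-2 b=-1061/344 c=135/172 d=-31/1032
  seg 3: a=-5 b=35/43 c=177/344 d=-59/688
S(5/2) = 32989/11008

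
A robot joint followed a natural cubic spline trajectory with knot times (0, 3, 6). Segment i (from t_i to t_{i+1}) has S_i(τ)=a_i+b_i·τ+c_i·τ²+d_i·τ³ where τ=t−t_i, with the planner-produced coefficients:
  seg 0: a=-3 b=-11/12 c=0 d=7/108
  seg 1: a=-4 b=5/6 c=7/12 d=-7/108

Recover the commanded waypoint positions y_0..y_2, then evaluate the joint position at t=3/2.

y_0=-3 y_1=-4 y_2=2
S(3/2) = -133/32

y_0 = S_0(0) = a_0 = -3
y_1 = S_1(0) = a_1 = -4
y_2 = S_1(3) = 2
t_q=3/2 is in segment 0 (τ=3/2); S_0(τ)=-133/32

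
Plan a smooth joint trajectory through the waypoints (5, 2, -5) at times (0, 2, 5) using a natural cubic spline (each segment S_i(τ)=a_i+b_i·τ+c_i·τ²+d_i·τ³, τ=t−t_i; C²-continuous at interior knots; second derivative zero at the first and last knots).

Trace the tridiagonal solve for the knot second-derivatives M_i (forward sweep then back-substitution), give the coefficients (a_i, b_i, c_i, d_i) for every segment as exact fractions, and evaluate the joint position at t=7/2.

Δ: Δ0=-3/2, Δ1=-7/3
row 1: diag=10, rhs=-5; c'=3/10, d'=-1/2
back: M1=-1/2
M: M0=0, M1=-1/2, M2=0
seg 0: a=5, c=M0/2=0, d=(M1−M0)/(6·2)=-1/24, b=Δ0−h0·(2M0+M1)/6=-4/3
seg 1: a=2, c=M1/2=-1/4, d=(M2−M1)/(6·3)=1/36, b=Δ1−h1·(2M1+M2)/6=-11/6
t_q=7/2 → seg 1, τ=3/2; S=2+-11/6·τ+-1/4·τ²+1/36·τ³=-39/32

  seg 0: a=5 b=-4/3 c=0 d=-1/24
  seg 1: a=2 b=-11/6 c=-1/4 d=1/36
S(7/2) = -39/32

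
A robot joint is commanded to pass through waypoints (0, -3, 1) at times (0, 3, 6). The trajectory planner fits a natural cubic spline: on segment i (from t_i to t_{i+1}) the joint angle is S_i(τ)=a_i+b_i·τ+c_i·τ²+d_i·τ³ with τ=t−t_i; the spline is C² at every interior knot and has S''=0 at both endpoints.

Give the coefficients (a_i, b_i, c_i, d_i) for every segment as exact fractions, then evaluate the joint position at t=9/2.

  seg 0: a=0 b=-19/12 c=0 d=7/108
  seg 1: a=-3 b=1/6 c=7/12 d=-7/108
S(9/2) = -53/32

Δ: Δ0=-1, Δ1=4/3
row 1: diag=12, rhs=14; c'=1/4, d'=7/6
back: M1=7/6
M: M0=0, M1=7/6, M2=0
seg 0: a=0, c=M0/2=0, d=(M1−M0)/(6·3)=7/108, b=Δ0−h0·(2M0+M1)/6=-19/12
seg 1: a=-3, c=M1/2=7/12, d=(M2−M1)/(6·3)=-7/108, b=Δ1−h1·(2M1+M2)/6=1/6
t_q=9/2 → seg 1, τ=3/2; S=-3+1/6·τ+7/12·τ²+-7/108·τ³=-53/32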